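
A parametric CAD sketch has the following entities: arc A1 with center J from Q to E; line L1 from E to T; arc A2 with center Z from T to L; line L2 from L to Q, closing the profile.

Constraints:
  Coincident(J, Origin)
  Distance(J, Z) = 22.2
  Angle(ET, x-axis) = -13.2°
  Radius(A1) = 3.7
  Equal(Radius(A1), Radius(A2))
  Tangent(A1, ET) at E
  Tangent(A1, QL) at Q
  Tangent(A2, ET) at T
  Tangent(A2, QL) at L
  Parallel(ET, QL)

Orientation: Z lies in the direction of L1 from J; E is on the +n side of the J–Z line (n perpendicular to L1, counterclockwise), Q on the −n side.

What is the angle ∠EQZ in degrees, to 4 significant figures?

80.54°

The slot axis is L1's direction at -13.2°, so u = (cos -13.2°, sin -13.2°) = (0.9736, -0.2284) and n = (−sin -13.2°, cos -13.2°) = (0.2284, 0.9736). J is at the origin and Z lies 22.2 along u from J, so Z = 22.2·u = (21.61, -5.069). Tangency of A1 to both parallel lines with radius 3.7 puts E and Q at J ± 3.7·n: E = (0.8449, 3.602), Q = (-0.8449, -3.602). Then cos ∠EQZ = QE·QZ / (|QE||QZ|), giving 80.54°.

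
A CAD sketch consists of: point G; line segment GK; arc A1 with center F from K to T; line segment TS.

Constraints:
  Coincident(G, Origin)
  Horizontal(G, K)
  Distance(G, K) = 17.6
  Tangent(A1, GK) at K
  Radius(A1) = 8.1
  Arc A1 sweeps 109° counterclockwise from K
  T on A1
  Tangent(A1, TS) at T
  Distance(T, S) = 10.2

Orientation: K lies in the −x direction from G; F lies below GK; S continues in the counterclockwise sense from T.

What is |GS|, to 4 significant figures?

29.94

G is at the origin; GK is horizontal with |GK| = 17.6 and K on the −x side, so K = (-17.60, 0.000). The tangent condition forces FK to be normal to GK, so F = K + (0, -8.1) = (-17.60, -8.100). On A1, K sits at bearing 90° from F; a 109° counterclockwise sweep puts T at bearing 199°, so T = F + 8.1·(cos 199°, sin 199°) = (-25.26, -10.74). A1 meets TS tangentially, so FT is at right angles to TS, so TS runs along (−sin 199°, cos 199°); with |TS| = 10.2, S = (-21.94, -20.38). Then |GS| = |S − G| = 29.94.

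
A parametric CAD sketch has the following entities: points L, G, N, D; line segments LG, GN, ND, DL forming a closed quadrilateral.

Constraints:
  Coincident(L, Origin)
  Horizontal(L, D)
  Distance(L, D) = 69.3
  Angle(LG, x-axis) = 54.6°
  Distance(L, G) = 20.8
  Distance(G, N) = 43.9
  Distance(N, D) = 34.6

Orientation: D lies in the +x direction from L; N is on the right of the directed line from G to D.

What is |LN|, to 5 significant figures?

43.058

L is at the origin; LD is horizontal with |LD| = 69.3 and D in +x, so D = (69.3, 0). LG runs at 54.6° with |LG| = 20.8, so G = (12.049, 16.955). N is determined by |GN| = 43.9 and |ND| = 34.6 together: it lies at the intersection of circle(G, 43.9) and circle(D, 34.6). With |GD| = 59.709, the foot of the radical line on GD is 35.968 from G and the perpendicular offset is √(43.9² − 35.968²) = 25.170. Taking the right-of-GD solution: N = (39.389, -17.393).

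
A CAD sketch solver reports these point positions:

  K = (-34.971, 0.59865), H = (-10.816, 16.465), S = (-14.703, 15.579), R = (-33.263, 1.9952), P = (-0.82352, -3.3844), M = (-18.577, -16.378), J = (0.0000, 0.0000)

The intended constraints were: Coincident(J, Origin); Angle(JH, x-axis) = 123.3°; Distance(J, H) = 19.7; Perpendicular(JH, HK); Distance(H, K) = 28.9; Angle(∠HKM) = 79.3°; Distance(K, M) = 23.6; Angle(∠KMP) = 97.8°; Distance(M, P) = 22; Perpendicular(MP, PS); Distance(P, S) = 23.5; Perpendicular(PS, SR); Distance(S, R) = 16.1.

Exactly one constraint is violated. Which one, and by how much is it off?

Distance(S, R) = 16.1 — off by 6.90.

J = (0.00, 0.00) ✓; JH at 123.3° ✓; |JH| = 19.70 ✓; ∠(JH, HK) = 90.00° ✓; |HK| = 28.90 ✓; ∠HKM = 79.30° ✓; |KM| = 23.60 ✓; ∠KMP = 97.80° ✓; |MP| = 22.00 ✓; ∠(MP, PS) = 90.00° ✓; |PS| = 23.50 ✓; ∠(PS, SR) = 90.00° ✓; |SR| = 23.00 ✗.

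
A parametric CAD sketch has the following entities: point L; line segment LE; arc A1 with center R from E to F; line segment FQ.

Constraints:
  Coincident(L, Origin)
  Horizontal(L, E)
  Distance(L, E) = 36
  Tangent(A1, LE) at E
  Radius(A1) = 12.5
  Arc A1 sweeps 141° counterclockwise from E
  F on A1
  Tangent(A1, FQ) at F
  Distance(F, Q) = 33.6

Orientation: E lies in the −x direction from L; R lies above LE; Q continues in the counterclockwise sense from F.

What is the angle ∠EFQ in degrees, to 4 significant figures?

109.5°

On A1, E sits at bearing -90° from R; a 141° counterclockwise sweep puts F at bearing 51°, so F = R + 12.5·(cos 51°, sin 51°) = (-28.13, 22.21). Since A1 is tangent to FQ there, RF ⟂ FQ, so FQ runs along (−sin 51°, cos 51°); with |FQ| = 33.6, Q = (-54.25, 43.36). Then cos ∠EFQ = FE·FQ / (|FE||FQ|), giving 109.5°.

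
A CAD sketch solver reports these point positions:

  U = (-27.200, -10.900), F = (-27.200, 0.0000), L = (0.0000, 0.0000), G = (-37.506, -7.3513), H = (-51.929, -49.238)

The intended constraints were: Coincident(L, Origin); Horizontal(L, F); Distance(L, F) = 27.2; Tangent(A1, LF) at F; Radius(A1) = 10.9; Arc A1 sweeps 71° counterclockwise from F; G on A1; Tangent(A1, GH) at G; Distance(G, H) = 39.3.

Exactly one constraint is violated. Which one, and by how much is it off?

Distance(G, H) = 39.3 — off by 5.00.

L = (0.00, 0.00) ✓; L.y = 0.00, F.y = 0.00 ✓; |LF| = 27.20 ✓; ∠(UF, FL) = 90.00° ✓; |UF| = 10.90 ✓; bearing(U→G) − bearing(U→F) = 71.00° ✓; |UG| = 10.90 ✓; ∠(UG, GH) = 90.00° ✓; |GH| = 44.30 ✗.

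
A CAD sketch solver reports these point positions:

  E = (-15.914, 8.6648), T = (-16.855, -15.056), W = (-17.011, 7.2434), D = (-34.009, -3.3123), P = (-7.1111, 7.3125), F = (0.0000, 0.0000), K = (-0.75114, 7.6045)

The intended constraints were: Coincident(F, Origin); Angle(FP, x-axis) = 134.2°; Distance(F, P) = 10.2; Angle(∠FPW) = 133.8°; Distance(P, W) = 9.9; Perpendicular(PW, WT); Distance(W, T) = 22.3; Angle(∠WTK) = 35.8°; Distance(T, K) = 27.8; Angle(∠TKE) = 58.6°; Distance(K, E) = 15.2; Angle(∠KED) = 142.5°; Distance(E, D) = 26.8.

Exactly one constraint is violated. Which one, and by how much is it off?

Distance(E, D) = 26.8 — off by 5.10.

F = (0.00, 0.00) ✓; FP at 134.2° ✓; |FP| = 10.20 ✓; ∠FPW = 133.8° ✓; |PW| = 9.900 ✓; ∠(PW, WT) = 90.00° ✓; |WT| = 22.30 ✓; ∠WTK = 35.80° ✓; |TK| = 27.80 ✓; ∠TKE = 58.60° ✓; |KE| = 15.20 ✓; ∠KED = 142.5° ✓; |ED| = 21.70 ✗.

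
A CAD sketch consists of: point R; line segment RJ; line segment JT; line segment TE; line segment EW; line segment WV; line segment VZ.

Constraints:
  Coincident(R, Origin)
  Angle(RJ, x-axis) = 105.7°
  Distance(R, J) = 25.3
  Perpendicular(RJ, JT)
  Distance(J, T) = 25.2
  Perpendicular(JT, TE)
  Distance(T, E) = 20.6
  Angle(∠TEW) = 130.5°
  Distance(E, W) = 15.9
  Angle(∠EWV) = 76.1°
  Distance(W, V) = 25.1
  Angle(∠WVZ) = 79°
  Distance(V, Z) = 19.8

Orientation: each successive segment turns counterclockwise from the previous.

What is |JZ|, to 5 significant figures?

21.178

∠EWV = 76.1° gives WV at 79.100° from the x-axis; with |WV| = 25.1, V = (-6.3517, 15.683). ∠WVZ = 79.0° gives VZ at -179.90° from the x-axis; with |VZ| = 19.8, Z = (-26.152, 15.649). Then |JZ| = |Z − J| = 21.178.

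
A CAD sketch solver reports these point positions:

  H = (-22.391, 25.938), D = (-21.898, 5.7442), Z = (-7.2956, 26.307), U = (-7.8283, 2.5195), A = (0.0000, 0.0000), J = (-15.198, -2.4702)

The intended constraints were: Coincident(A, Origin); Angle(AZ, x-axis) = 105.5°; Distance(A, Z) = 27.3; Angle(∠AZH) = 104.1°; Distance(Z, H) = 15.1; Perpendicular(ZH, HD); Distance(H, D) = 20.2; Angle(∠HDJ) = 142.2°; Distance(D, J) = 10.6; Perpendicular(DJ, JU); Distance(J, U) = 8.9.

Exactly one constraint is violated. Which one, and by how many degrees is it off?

Perpendicular(DJ, JU) — off by 5.10°.

A = (0.00, 0.00) ✓; AZ at 105.5° ✓; |AZ| = 27.30 ✓; ∠AZH = 104.1° ✓; |ZH| = 15.10 ✓; ∠(ZH, HD) = 90.00° ✓; |HD| = 20.20 ✓; ∠HDJ = 142.2° ✓; |DJ| = 10.60 ✓; ∠(DJ, JU) = 84.90° ✗; |JU| = 8.900 ✓.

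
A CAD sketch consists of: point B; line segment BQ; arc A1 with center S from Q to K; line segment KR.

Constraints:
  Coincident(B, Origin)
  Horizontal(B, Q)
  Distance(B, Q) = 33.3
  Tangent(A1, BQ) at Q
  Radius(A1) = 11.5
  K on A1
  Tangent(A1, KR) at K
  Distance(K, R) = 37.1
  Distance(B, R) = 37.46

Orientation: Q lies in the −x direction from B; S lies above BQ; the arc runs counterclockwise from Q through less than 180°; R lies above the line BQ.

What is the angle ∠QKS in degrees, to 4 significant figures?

60.65°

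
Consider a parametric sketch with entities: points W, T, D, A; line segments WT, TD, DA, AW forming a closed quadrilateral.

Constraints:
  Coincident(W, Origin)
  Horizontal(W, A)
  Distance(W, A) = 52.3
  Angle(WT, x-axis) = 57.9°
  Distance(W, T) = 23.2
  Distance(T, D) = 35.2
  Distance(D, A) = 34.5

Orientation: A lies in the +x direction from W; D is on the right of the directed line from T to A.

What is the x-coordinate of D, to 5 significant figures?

20.980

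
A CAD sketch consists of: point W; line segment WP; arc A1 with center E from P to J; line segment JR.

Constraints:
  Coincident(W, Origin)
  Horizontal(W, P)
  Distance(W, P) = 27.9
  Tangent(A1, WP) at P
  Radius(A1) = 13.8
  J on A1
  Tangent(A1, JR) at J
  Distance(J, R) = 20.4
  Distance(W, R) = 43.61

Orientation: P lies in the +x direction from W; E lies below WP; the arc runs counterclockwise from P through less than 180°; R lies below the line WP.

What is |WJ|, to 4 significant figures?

23.80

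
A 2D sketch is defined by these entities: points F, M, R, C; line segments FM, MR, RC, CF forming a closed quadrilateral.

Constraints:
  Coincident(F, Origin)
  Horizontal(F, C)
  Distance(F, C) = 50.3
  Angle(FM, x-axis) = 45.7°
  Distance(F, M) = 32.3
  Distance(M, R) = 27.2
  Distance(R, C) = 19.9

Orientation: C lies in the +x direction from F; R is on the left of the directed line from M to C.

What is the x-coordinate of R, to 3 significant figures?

49.6

F is at the origin; FC is horizontal with |FC| = 50.3 and C in +x, so C = (50.3, 0). FM runs at 45.7° with |FM| = 32.3, so M = (22.6, 23.1). R is determined by |MR| = 27.2 and |RC| = 19.9 together: it lies at the intersection of circle(M, 27.2) and circle(C, 19.9). With |MC| = 36.1, the foot of the radical line on MC is 22.8 from M and the perpendicular offset is √(27.2² − 22.8²) = 14.8. Taking the left-of-MC solution: R = (49.6, 19.9).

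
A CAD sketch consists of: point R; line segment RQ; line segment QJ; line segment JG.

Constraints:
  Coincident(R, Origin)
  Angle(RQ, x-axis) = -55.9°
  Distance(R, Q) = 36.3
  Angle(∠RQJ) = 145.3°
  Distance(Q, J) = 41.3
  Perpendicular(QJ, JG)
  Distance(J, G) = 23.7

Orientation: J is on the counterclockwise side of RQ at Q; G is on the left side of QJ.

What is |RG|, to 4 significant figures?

71.21

R is at the origin; RQ runs at -55.9° with length 36.3, so Q = 36.3·(cos -55.9°, sin -55.9°) = (20.35, -30.06). ∠RQJ = 145.3°, so QJ runs at -55.9° + (180° − 145.3°) = -21.20° from the x-axis; with |QJ| = 41.3, J = Q + 41.3·(cos -21.20°, sin -21.20°) = (58.86, -44.99). QJ is perpendicular to JG; with |JG| = 23.7 on the left of QJ, G = J + 23.7·(0.3616, 0.9323) = (67.43, -22.90). Then |RG| = |G − R| = 71.21.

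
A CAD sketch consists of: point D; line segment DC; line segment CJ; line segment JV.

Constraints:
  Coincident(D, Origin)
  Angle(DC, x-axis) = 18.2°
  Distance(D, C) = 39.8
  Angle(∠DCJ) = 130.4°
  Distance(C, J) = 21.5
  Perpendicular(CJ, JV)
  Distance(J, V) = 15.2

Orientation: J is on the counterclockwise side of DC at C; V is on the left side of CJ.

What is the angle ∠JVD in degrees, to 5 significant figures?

107.72°

D is at the origin; DC runs at 18.2° with length 39.8, so C = 39.8·(cos 18.2°, sin 18.2°) = (37.809, 12.431). ∠DCJ = 130.4°, so CJ runs at 18.2° + (180° − 130.4°) = 67.800° from the x-axis; with |CJ| = 21.5, J = C + 21.5·(cos 67.800°, sin 67.800°) = (45.932, 32.337). The perpendicularity gives JV at right angles to CJ; with |JV| = 15.2 on the left of CJ, V = J + 15.2·(-0.92587, 0.37784) = (31.859, 38.080). Then cos ∠JVD = VJ·VD / (|VJ||VD|), giving 107.72°.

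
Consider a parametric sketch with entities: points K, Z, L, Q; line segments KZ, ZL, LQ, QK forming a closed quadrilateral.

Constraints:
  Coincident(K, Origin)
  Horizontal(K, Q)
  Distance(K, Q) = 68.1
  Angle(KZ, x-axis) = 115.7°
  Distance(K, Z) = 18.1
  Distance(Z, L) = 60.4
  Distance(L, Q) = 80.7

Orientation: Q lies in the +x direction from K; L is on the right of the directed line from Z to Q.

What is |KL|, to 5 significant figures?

43.557

K is at the origin; KQ is horizontal with |KQ| = 68.1 and Q in +x, so Q = (68.1, 0). KZ runs at 115.7° with |KZ| = 18.1, so Z = (-7.8492, 16.309). L is determined by |ZL| = 60.4 and |LQ| = 80.7 together: it lies at the intersection of circle(Z, 60.4) and circle(Q, 80.7). With |ZQ| = 77.681, the foot of the radical line on ZQ is 20.404 from Z and the perpendicular offset is √(60.4² − 20.404²) = 56.849. Taking the right-of-ZQ solution: L = (0.16391, -43.557).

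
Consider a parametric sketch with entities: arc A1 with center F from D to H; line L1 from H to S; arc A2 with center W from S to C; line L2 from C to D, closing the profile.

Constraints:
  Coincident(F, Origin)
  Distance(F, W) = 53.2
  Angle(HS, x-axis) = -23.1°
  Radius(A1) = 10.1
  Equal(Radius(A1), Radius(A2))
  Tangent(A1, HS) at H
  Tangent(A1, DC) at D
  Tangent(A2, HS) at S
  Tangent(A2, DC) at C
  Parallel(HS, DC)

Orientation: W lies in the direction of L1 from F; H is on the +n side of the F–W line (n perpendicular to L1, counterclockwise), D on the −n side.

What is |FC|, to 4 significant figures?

54.15

The slot axis is L1's direction at -23.1°, so u = (cos -23.1°, sin -23.1°) = (0.9198, -0.3923) and n = (−sin -23.1°, cos -23.1°) = (0.3923, 0.9198). F is at the origin and W lies 53.2 along u from F, so W = 53.2·u = (48.93, -20.87). Tangency of A1 to both parallel lines with radius 10.1 puts H and D at F ± 10.1·n: H = (3.963, 9.290), D = (-3.963, -9.290). Equal radii place S and C the same way about W: S = W + 10.1·n = (52.90, -11.58), C = W − 10.1·n = (44.97, -30.16). Then |FC| = |C − F| = 54.15.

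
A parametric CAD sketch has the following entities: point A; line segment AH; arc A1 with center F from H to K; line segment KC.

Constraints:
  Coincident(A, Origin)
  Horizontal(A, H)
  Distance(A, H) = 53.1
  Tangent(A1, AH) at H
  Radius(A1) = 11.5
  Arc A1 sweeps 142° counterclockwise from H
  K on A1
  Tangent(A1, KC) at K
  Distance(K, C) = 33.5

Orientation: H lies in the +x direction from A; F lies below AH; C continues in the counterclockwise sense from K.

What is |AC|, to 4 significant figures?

83.31

A is at the origin; A and H share the same y with |AH| = 53.1 and H on the +x side, so H = (53.10, 0.000). The tangent condition forces FH to be normal to AH, so F = H + (0, -11.5) = (53.10, -11.50). On A1, H sits at bearing 90° from F; a 142° counterclockwise sweep puts K at bearing 232°, so K = F + 11.5·(cos 232°, sin 232°) = (46.02, -20.56). Tangency of A1 to KC means the radius FK is perpendicular to KC, so KC runs along (−sin 232°, cos 232°); with |KC| = 33.5, C = (72.42, -41.19). Then |AC| = |C − A| = 83.31.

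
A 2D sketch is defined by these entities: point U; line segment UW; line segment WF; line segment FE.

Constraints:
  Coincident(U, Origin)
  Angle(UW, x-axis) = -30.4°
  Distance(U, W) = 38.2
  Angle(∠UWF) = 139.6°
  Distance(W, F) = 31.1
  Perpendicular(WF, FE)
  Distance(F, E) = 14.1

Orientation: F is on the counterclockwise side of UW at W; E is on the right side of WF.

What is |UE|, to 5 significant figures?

71.644

U is at the origin; UW runs at -30.4° with length 38.2, so W = 38.2·(cos -30.4°, sin -30.4°) = (32.948, -19.330). ∠UWF = 139.6°, so WF runs at -30.4° + (180° − 139.6°) = 10.000° from the x-axis; with |WF| = 31.1, F = W + 31.1·(cos 10.000°, sin 10.000°) = (63.576, -13.930). WF ⟂ FE; with |FE| = 14.1 on the right of WF, E = F + 14.1·(0.17365, -0.98481) = (66.024, -27.816). Then |UE| = |E − U| = 71.644.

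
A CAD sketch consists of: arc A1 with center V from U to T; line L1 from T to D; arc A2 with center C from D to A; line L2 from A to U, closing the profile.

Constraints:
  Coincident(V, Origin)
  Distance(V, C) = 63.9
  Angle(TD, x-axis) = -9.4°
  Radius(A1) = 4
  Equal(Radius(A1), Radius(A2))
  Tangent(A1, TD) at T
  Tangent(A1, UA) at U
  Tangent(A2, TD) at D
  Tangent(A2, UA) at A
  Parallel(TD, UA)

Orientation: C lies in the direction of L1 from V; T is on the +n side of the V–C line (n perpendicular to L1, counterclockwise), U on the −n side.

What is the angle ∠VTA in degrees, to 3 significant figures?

82.9°

Tangency of A1 to both parallel lines with radius 4.0 puts T and U at V ± 4.0·n: T = (0.653, 3.95), U = (-0.653, -3.95). Equal radii place D and A the same way about C: D = C + 4.0·n = (63.7, -6.49), A = C − 4.0·n = (62.4, -14.4). Then cos ∠VTA = TV·TA / (|TV||TA|), giving 82.9°.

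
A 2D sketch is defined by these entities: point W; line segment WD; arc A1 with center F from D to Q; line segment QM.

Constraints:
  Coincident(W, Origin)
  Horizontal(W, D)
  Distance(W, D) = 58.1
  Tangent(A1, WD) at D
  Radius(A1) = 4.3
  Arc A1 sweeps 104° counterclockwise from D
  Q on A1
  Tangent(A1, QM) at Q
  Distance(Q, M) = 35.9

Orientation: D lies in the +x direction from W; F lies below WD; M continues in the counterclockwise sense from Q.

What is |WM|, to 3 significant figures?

74.4

W is at the origin; WD is horizontal with |WD| = 58.1 and D on the +x side, so D = (58.1, 0.00). Since A1 is tangent to WD there, FD ⟂ WD, so F = D + (0, -4.3) = (58.1, -4.30). On A1, D sits at bearing 90° from F; a 104° counterclockwise sweep puts Q at bearing 194°, so Q = F + 4.3·(cos 194°, sin 194°) = (53.9, -5.34). A1 meets QM tangentially, so FQ is at right angles to QM, so QM runs along (−sin 194°, cos 194°); with |QM| = 35.9, M = (62.6, -40.2). Then |WM| = |M − W| = 74.4.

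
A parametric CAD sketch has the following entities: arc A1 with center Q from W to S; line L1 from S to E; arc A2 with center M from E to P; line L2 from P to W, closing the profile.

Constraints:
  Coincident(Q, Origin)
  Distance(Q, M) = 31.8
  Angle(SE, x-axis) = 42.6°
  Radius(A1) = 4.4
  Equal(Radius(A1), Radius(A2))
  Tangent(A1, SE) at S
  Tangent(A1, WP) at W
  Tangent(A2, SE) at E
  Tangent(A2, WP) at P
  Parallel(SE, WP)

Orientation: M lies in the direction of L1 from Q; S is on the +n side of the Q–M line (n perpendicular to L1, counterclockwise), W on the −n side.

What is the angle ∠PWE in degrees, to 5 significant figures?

15.468°

The slot axis is L1's direction at 42.6°, so u = (cos 42.6°, sin 42.6°) = (0.73610, 0.67688) and n = (−sin 42.6°, cos 42.6°) = (-0.67688, 0.73610). Q is at the origin and M lies 31.8 along u from Q, so M = 31.8·u = (23.408, 21.525). Tangency of A1 to both parallel lines with radius 4.4 puts S and W at Q ± 4.4·n: S = (-2.9783, 3.2388), W = (2.9783, -3.2388). Equal radii place E and P the same way about M: E = M + 4.4·n = (20.430, 24.763), P = M − 4.4·n = (26.386, 18.286). Then cos ∠PWE = WP·WE / (|WP||WE|), giving 15.468°.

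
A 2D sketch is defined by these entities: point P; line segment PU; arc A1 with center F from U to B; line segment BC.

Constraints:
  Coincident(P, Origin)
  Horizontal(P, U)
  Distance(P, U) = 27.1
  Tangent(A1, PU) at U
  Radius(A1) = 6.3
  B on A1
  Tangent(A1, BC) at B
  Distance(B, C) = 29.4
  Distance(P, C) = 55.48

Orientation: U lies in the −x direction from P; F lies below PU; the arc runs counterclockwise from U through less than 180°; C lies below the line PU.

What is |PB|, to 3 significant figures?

32.6

P is at the origin; PU is horizontal with |PU| = 27.1 and U on the −x side, so U = (-27.1, 0.00). Tangency of A1 to PU means the radius FU is perpendicular to PU, so F = U + (0, -6.3) = (-27.1, -6.30). Since FB ⟂ BC (tangency), |FC| = √(6.3² + 29.4²) = 30.1 regardless of where B sits on A1. So C lies on both circle(P, 55.48) and circle(F, 30.1); the below-PU intersection is C = (-47.9, -28.0). B is the foot of the tangent from C: B = (-32.5, -3.00).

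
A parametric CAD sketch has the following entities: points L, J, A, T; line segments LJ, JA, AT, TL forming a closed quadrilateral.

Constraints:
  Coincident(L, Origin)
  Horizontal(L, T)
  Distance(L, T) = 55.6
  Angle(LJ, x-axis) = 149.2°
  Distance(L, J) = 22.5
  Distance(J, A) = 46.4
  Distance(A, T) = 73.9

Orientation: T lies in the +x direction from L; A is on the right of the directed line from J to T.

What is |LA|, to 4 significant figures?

35.40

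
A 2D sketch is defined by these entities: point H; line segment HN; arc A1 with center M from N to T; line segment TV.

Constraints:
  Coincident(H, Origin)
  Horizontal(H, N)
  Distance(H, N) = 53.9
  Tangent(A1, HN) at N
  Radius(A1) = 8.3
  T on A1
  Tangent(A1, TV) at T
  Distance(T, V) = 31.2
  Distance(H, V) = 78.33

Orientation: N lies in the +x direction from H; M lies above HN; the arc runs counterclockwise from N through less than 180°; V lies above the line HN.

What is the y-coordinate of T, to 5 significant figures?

6.3839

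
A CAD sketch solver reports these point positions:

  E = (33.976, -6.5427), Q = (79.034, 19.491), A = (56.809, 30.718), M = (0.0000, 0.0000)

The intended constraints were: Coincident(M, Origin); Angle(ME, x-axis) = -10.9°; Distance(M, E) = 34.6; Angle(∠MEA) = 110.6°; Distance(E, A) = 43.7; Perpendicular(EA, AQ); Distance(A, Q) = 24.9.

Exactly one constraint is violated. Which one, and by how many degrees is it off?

Perpendicular(EA, AQ) — off by 4.70°.

M = (0.00, 0.00) ✓; ME at -10.90° ✓; |ME| = 34.60 ✓; ∠MEA = 110.6° ✓; |EA| = 43.70 ✓; ∠(EA, AQ) = 85.30° ✗; |AQ| = 24.90 ✓.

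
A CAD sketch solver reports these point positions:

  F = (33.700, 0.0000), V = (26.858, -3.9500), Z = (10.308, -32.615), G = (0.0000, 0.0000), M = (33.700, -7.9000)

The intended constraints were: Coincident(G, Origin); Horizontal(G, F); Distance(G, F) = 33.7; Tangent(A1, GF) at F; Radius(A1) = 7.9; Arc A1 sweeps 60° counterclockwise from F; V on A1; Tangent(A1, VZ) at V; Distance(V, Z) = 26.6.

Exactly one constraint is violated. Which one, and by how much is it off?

Distance(V, Z) = 26.6 — off by 6.50.

G = (0.00, 0.00) ✓; G.y = 0.00, F.y = 0.00 ✓; |GF| = 33.70 ✓; ∠(MF, FG) = 90.00° ✓; |MF| = 7.900 ✓; bearing(M→V) − bearing(M→F) = 60.00° ✓; |MV| = 7.900 ✓; ∠(MV, VZ) = 90.00° ✓; |VZ| = 33.10 ✗.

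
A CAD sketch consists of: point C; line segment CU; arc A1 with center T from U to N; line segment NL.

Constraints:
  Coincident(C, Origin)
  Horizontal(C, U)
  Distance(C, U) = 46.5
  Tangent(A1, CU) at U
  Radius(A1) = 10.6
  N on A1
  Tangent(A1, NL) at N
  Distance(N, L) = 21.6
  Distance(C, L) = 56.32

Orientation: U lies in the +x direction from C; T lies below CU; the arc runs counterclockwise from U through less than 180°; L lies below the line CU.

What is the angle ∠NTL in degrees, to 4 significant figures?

63.86°

Checks: |TN| = 10.60 ✓; ∠(TN, NL) = 90.00° ✓; |NL| = 21.60 ✓; |CL| = 56.32 ✓.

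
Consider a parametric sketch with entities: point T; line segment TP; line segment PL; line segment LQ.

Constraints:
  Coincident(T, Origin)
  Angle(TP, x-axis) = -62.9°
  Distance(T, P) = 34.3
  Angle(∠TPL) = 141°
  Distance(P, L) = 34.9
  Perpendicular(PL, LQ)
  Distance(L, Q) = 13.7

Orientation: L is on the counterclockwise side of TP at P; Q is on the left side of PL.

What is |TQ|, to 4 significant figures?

62.06

∠TPL = 141.0°, so PL runs at -62.9° + (180° − 141.0°) = -23.90° from the x-axis; with |PL| = 34.9, L = P + 34.9·(cos -23.90°, sin -23.90°) = (47.53, -44.67). PL ⟂ LQ; with |LQ| = 13.7 on the left of PL, Q = L + 13.7·(0.4051, 0.9143) = (53.08, -32.15). Then |TQ| = |Q − T| = 62.06.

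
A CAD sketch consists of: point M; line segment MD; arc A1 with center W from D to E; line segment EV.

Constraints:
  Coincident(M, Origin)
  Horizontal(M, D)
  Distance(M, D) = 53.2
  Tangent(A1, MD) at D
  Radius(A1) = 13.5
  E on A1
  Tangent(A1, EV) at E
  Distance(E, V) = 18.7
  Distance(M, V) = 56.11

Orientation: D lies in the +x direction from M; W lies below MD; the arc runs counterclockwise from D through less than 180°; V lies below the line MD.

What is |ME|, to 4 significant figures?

43.27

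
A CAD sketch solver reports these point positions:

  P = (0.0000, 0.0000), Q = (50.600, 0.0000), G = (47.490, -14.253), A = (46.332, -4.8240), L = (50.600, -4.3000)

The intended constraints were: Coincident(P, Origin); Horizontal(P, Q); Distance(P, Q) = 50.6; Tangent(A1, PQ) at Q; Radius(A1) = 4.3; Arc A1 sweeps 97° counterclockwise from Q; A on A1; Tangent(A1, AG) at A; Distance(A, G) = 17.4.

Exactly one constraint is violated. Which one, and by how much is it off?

Distance(A, G) = 17.4 — off by 7.90.

P = (0.00, 0.00) ✓; P.y = 0.00, Q.y = 0.00 ✓; |PQ| = 50.60 ✓; ∠(LQ, QP) = 90.00° ✓; |LQ| = 4.300 ✓; bearing(L→A) − bearing(L→Q) = 97.00° ✓; |LA| = 4.300 ✓; ∠(LA, AG) = 90.00° ✓; |AG| = 9.500 ✗.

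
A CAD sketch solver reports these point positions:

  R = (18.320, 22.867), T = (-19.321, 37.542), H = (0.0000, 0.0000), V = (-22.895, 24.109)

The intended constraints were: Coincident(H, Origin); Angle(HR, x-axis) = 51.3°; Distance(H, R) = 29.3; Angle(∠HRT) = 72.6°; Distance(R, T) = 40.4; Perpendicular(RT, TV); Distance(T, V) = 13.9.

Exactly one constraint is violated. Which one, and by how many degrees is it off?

Perpendicular(RT, TV) — off by 6.40°.

H = (0.00, 0.00) ✓; HR at 51.30° ✓; |HR| = 29.30 ✓; ∠HRT = 72.60° ✓; |RT| = 40.40 ✓; ∠(RT, TV) = 96.40° ✗; |TV| = 13.90 ✓.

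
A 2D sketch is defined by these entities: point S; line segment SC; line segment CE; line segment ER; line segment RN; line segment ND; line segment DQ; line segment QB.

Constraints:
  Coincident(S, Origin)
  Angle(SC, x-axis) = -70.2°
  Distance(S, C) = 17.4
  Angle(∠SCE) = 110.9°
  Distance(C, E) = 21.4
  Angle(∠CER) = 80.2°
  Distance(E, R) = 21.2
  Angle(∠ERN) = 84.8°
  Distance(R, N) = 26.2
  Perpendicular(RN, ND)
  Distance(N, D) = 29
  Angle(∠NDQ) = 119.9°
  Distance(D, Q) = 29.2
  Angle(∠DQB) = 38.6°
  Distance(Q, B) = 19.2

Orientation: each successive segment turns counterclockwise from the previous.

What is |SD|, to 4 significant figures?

30.79

S is at the origin; SC runs at -70.2° with length 17.4, so C = (5.894, -16.37). ∠SCE = 110.9° gives CE at -1.100° from the x-axis; with |CE| = 21.4, E = (27.29, -16.78). ∠CER = 80.2° gives ER at 98.70° from the x-axis; with |ER| = 21.2, R = (24.08, 4.174). ∠ERN = 84.8° gives RN at -166.1° from the x-axis; with |RN| = 26.2, N = (-1.349, -2.120). RN ⟂ ND, so ND runs at -76.10°; with |ND| = 29.0, D = (5.617, -30.27). Then |SD| = |D − S| = 30.79.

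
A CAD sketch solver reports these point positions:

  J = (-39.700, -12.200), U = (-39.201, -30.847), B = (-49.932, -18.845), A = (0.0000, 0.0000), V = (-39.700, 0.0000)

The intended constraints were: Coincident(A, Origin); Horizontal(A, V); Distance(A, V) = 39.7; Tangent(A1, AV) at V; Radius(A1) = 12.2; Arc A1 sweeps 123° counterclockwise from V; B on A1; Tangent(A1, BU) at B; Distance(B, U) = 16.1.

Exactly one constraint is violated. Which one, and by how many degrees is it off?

Tangent(A1, BU) at B — off by 8.80°.

A = (0.00, 0.00) ✓; A.y = 0.00, V.y = 0.00 ✓; |AV| = 39.70 ✓; ∠(JV, VA) = 90.00° ✓; |JV| = 12.20 ✓; bearing(J→B) − bearing(J→V) = 123.0° ✓; |JB| = 12.20 ✓; ∠(JB, BU) = 81.20° ✗; |BU| = 16.10 ✓.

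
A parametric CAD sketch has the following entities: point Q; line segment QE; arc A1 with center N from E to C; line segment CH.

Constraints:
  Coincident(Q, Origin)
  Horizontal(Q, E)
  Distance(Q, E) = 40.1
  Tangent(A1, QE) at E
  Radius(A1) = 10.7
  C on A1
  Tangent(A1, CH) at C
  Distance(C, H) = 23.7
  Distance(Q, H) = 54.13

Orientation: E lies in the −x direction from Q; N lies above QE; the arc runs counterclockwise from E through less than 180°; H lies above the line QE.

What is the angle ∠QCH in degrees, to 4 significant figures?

139.9°

Checks: Q = (0.00, 0.00) ✓; Q.y = 0.00, E.y = 0.00 ✓; |NC| = 10.70 ✓; ∠(NC, CH) = 90.00° ✓; |CH| = 23.70 ✓; |QH| = 54.13 ✓.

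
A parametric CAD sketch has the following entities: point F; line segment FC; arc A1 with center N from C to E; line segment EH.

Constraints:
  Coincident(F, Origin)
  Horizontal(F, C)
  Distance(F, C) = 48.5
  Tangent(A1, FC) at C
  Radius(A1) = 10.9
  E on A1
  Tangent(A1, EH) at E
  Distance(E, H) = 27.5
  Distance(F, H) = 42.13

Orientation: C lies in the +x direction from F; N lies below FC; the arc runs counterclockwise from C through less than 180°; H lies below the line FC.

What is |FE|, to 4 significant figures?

39.05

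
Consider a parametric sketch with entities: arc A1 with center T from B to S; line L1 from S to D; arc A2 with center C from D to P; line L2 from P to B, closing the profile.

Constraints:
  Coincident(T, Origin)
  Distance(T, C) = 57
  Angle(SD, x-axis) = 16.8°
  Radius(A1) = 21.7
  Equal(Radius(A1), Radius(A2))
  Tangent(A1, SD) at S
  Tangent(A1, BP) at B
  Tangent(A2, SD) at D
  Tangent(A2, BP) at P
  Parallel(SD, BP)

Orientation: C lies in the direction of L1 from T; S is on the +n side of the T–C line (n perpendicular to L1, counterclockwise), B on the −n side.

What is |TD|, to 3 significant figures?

61.0

The slot axis is L1's direction at 16.8°, so u = (cos 16.8°, sin 16.8°) = (0.957, 0.289) and n = (−sin 16.8°, cos 16.8°) = (-0.289, 0.957). T is at the origin and C lies 57.0 along u from T, so C = 57.0·u = (54.6, 16.5). Tangency of A1 to both parallel lines with radius 21.7 puts S and B at T ± 21.7·n: S = (-6.27, 20.8), B = (6.27, -20.8). Equal radii place D and P the same way about C: D = C + 21.7·n = (48.3, 37.2), P = C − 21.7·n = (60.8, -4.30). Then |TD| = |D − T| = 61.0.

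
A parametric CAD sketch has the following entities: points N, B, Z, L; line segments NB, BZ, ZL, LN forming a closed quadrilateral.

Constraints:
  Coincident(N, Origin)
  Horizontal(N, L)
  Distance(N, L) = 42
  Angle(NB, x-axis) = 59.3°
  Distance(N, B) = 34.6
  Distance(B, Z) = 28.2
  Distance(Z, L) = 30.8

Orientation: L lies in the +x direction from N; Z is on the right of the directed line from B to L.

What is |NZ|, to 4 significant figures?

11.51

Checks: |BZ| = 28.20 ✓; |ZL| = 30.80 ✓.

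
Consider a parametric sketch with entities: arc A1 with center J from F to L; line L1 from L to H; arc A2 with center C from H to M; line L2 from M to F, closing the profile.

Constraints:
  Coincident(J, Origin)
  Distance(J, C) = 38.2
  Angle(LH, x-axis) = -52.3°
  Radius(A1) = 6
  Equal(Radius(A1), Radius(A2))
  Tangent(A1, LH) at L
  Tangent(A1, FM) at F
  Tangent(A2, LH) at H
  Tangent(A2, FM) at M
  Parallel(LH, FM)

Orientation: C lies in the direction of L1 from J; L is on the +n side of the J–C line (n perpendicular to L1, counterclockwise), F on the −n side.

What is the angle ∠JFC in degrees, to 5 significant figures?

81.074°

The slot axis is L1's direction at -52.3°, so u = (cos -52.3°, sin -52.3°) = (0.61153, -0.79122) and n = (−sin -52.3°, cos -52.3°) = (0.79122, 0.61153). J is at the origin and C lies 38.2 along u from J, so C = 38.2·u = (23.360, -30.225). Tangency of A1 to both parallel lines with radius 6.0 puts L and F at J ± 6.0·n: L = (4.7473, 3.6692), F = (-4.7473, -3.6692). Then cos ∠JFC = FJ·FC / (|FJ||FC|), giving 81.074°.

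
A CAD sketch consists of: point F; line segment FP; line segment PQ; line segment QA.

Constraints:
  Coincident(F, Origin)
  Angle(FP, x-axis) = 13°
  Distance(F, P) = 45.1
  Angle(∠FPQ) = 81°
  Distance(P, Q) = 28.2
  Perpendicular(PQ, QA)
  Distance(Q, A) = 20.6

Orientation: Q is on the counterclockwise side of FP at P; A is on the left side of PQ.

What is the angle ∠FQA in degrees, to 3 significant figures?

25.4°

∠FPQ = 81.0°, so PQ runs at 13.0° + (180° − 81.0°) = 112° from the x-axis; with |PQ| = 28.2, Q = P + 28.2·(cos 112°, sin 112°) = (33.4, 36.3). PQ ⟂ QA; with |QA| = 20.6 on the left of PQ, A = Q + 20.6·(-0.927, -0.375) = (14.3, 28.6). Then cos ∠FQA = QF·QA / (|QF||QA|), giving 25.4°.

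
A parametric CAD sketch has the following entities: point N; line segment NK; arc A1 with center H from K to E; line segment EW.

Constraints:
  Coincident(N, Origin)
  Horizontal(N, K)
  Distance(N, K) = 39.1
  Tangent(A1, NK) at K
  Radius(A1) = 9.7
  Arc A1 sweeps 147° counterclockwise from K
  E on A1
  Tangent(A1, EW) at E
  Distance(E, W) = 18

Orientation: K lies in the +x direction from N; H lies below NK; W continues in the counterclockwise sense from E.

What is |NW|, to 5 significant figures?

56.182

N is at the origin; NK is horizontal with |NK| = 39.1 and K on the +x side, so K = (39.100, 0.0000). Since A1 is tangent to NK there, HK ⟂ NK, so H = K + (0, -9.7) = (39.100, -9.7000). On A1, K sits at bearing 90° from H; a 147° counterclockwise sweep puts E at bearing 237°, so E = H + 9.7·(cos 237°, sin 237°) = (33.817, -17.835). Since A1 is tangent to EW there, HE ⟂ EW, so EW runs along (−sin 237°, cos 237°); with |EW| = 18.0, W = (48.913, -27.639). Then |NW| = |W − N| = 56.182.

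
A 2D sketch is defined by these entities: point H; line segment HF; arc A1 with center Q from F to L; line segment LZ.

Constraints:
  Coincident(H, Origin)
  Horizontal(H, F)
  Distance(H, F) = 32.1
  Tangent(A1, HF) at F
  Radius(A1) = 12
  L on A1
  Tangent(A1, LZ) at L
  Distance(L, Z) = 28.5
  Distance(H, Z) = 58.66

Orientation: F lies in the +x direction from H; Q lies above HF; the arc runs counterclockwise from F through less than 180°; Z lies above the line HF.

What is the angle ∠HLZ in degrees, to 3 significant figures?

101°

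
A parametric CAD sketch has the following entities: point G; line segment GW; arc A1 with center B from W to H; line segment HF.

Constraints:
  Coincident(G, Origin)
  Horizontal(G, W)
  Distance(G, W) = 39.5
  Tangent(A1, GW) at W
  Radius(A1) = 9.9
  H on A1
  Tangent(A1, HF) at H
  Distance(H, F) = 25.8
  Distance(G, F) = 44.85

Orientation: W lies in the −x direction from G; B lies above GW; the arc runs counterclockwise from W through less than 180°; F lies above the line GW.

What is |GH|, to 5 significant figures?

31.039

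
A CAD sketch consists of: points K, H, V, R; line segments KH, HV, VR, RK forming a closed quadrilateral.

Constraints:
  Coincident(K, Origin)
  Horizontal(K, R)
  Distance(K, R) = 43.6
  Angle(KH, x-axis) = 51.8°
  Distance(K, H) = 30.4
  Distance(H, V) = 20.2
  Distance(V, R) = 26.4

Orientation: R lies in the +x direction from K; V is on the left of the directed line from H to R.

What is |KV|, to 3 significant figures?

46.8

Checks: |HV| = 20.20 ✓; |VR| = 26.40 ✓.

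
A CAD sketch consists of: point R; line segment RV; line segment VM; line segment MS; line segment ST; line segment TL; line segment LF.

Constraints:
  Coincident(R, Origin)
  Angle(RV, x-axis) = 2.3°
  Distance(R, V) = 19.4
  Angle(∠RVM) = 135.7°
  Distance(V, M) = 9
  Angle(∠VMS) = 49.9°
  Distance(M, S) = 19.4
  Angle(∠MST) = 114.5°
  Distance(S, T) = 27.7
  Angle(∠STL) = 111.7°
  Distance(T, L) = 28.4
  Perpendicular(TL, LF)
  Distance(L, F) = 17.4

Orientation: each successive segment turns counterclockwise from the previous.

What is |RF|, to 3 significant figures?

36.3

∠STL = 111.7° gives TL at -49.5° from the x-axis; with |TL| = 28.4, L = (11.7, -37.7). The perpendicularity gives LF at right angles to TL, so LF runs at 40.5°; with |LF| = 17.4, F = (25.0, -26.4). Then |RF| = |F − R| = 36.3.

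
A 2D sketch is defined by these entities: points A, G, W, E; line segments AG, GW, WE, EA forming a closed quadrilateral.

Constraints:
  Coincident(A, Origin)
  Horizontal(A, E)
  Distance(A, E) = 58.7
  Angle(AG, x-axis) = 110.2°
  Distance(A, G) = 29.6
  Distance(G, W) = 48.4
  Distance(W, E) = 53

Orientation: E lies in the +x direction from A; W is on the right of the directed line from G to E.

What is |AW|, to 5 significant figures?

18.872

A is at the origin; A and E share the same y with |AE| = 58.7 and E in +x, so E = (58.7, 0). AG runs at 110.2° with |AG| = 29.6, so G = (-10.221, 27.779). W is determined by |GW| = 48.4 and |WE| = 53.0 together: it lies at the intersection of circle(G, 48.4) and circle(E, 53.0). With |GE| = 74.309, the foot of the radical line on GE is 34.016 from G and the perpendicular offset is √(48.4² − 34.016²) = 34.431. Taking the right-of-GE solution: W = (8.4570, -16.871).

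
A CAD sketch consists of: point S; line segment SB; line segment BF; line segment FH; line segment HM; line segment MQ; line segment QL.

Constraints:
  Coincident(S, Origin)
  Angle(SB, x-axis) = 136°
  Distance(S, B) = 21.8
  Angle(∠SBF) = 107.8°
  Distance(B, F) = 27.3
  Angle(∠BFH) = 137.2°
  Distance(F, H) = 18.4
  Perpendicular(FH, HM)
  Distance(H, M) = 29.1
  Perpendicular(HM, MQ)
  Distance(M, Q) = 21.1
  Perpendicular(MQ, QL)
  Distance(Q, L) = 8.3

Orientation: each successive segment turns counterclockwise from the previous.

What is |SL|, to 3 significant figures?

19.3

S is at the origin; SB runs at 136.0° with length 21.8, so B = (-15.7, 15.1). ∠SBF = 107.8° gives BF at -152° from the x-axis; with |BF| = 27.3, F = (-39.7, 2.24). ∠BFH = 137.2° gives FH at -109° from the x-axis; with |FH| = 18.4, H = (-45.7, -15.2). FH ⟂ HM, so HM runs at -19.0°; with |HM| = 29.1, M = (-18.2, -24.6). HM ⟂ MQ, so MQ runs at 71.0°; with |MQ| = 21.1, Q = (-11.3, -4.68). MQ is perpendicular to QL, so QL runs at 161°; with |QL| = 8.3, L = (-19.2, -1.98). Then |SL| = |L − S| = 19.3.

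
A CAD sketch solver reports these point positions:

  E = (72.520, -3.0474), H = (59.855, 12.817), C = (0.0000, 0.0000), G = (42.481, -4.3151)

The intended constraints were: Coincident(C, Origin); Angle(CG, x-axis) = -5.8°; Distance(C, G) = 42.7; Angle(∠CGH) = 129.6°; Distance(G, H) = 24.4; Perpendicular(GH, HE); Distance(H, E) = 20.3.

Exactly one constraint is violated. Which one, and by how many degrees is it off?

Perpendicular(GH, HE) — off by 6.00°.

C = (0.00, 0.00) ✓; CG at -5.800° ✓; |CG| = 42.70 ✓; ∠CGH = 129.6° ✓; |GH| = 24.40 ✓; ∠(GH, HE) = 96.00° ✗; |HE| = 20.30 ✓.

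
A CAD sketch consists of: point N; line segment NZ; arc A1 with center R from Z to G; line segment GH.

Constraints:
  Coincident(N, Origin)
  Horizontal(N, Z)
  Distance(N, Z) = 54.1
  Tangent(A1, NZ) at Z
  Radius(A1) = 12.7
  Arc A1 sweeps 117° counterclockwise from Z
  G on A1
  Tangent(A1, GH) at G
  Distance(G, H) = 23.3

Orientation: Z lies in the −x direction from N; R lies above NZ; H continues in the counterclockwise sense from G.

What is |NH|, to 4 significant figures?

66.23

On A1, Z sits at bearing -90° from R; a 117° counterclockwise sweep puts G at bearing 27°, so G = R + 12.7·(cos 27°, sin 27°) = (-42.78, 18.47). A1 meets GH tangentially, so RG is at right angles to GH, so GH runs along (−sin 27°, cos 27°); with |GH| = 23.3, H = (-53.36, 39.23). Then |NH| = |H − N| = 66.23.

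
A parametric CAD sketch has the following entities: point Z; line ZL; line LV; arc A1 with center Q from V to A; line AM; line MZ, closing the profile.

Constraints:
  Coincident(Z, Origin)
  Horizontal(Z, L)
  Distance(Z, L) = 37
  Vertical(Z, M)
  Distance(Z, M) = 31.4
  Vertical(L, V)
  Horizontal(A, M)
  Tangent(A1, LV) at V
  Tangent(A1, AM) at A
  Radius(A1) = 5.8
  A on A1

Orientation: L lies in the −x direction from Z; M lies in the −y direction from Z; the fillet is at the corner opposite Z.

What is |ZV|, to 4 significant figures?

44.99

Z is at the origin; Z and L share the same y with |ZL| = 37.0 and L on the −x side, so L = (-37.00, 0.000). ZM is vertical with |ZM| = 31.4 and M on the −y side, so M = (0.000, -31.40). The virtual corner opposite Z is at (-37.00, -31.40). Tangency of A1 to LV means the radius QV is perpendicular to LV and the tangent condition forces QA to be normal to AM, with radius 5.8, so the center Q sits 5.8 in from both sides at Q = (-31.20, -25.60). That places the tangent points at V = (-37.00, -25.60) on LV and A = (-31.20, -31.40) on AM. Then |ZV| = |V − Z| = 44.99.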